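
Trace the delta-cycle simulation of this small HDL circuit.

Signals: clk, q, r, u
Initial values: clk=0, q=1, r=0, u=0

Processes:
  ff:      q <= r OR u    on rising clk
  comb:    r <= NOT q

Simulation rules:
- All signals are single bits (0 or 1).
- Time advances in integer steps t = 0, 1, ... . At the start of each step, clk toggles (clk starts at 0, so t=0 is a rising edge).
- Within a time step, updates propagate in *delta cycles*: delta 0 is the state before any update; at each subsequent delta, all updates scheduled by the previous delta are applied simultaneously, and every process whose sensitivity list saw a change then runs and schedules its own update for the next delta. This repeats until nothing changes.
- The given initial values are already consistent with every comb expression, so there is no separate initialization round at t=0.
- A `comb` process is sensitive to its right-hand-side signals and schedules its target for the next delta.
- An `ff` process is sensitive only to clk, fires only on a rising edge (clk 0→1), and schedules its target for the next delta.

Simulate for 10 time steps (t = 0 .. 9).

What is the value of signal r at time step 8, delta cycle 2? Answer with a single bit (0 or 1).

t=0 Δ0: q=1 u=0 r=0 clk=0
  Δ1: clk:0→1
  Δ2: q:1→0
  Δ3: r:0→1
  (3Δ to stable)
t=1 Δ0: q=0 u=0 r=1 clk=1
  Δ1: clk:1→0
  (1Δ to stable)
t=2 Δ0: q=0 u=0 r=1 clk=0
  Δ1: clk:0→1
  Δ2: q:0→1
  Δ3: r:1→0
  (3Δ to stable)
t=3 Δ0: q=1 u=0 r=0 clk=1
  Δ1: clk:1→0
  (1Δ to stable)
t=4 Δ0: q=1 u=0 r=0 clk=0
  Δ1: clk:0→1
  Δ2: q:1→0
  Δ3: r:0→1
  (3Δ to stable)
t=5 Δ0: q=0 u=0 r=1 clk=1
  Δ1: clk:1→0
  (1Δ to stable)
t=6 Δ0: q=0 u=0 r=1 clk=0
  Δ1: clk:0→1
  Δ2: q:0→1
  Δ3: r:1→0
  (3Δ to stable)
t=7 Δ0: q=1 u=0 r=0 clk=1
  Δ1: clk:1→0
  (1Δ to stable)
t=8 Δ0: q=1 u=0 r=0 clk=0
  Δ1: clk:0→1
  Δ2: q:1→0
  Δ3: r:0→1
  (3Δ to stable)
t=9 Δ0: q=0 u=0 r=1 clk=1
  Δ1: clk:1→0
  (1Δ to stable)

0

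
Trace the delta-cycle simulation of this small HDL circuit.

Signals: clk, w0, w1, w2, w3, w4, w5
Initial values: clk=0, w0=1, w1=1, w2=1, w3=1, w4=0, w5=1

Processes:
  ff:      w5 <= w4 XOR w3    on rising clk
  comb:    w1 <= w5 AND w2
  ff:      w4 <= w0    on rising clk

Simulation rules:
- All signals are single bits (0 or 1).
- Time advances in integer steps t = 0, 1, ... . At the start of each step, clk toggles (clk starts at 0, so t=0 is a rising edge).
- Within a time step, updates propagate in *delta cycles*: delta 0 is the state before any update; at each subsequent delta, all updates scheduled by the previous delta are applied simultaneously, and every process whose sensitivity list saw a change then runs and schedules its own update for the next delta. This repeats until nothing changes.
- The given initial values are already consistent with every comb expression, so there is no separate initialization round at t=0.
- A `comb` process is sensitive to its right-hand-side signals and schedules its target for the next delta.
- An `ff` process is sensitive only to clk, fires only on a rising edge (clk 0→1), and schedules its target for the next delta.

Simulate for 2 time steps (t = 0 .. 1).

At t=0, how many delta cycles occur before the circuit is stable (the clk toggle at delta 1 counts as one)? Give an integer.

2

t0.Δ0 w4=0 clk=0 w0=1 w5=1 w2=1 w3=1 w1=1
t0.Δ1 w4=0 clk=1 w0=1 w5=1 w2=1 w3=1 w1=1
t0.Δ2 w4=1 clk=1 w0=1 w5=1 w2=1 w3=1 w1=1
t1.Δ0 w4=1 clk=1 w0=1 w5=1 w2=1 w3=1 w1=1
t1.Δ1 w4=1 clk=0 w0=1 w5=1 w2=1 w3=1 w1=1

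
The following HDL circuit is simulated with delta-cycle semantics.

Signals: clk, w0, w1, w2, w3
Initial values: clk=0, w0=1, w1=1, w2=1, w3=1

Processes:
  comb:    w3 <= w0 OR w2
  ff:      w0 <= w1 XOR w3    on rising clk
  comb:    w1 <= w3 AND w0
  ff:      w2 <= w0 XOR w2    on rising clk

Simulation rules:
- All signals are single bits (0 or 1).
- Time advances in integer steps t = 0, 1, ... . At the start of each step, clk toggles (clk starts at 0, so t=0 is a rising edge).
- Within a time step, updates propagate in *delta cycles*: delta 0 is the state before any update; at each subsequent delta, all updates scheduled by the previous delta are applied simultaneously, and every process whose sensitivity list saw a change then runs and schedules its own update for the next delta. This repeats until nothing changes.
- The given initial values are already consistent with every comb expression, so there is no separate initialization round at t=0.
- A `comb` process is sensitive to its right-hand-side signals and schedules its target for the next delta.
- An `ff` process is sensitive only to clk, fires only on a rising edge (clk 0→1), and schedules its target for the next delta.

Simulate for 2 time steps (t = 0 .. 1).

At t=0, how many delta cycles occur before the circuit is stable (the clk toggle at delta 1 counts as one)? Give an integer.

t0.Δ0 w1=1 w2=1 w0=1 clk=0 w3=1
t0.Δ1 w1=1 w2=1 w0=1 clk=1 w3=1
t0.Δ2 w1=1 w2=0 w0=0 clk=1 w3=1
t0.Δ3 w1=0 w2=0 w0=0 clk=1 w3=0
t1.Δ0 w1=0 w2=0 w0=0 clk=1 w3=0
t1.Δ1 w1=0 w2=0 w0=0 clk=0 w3=0

3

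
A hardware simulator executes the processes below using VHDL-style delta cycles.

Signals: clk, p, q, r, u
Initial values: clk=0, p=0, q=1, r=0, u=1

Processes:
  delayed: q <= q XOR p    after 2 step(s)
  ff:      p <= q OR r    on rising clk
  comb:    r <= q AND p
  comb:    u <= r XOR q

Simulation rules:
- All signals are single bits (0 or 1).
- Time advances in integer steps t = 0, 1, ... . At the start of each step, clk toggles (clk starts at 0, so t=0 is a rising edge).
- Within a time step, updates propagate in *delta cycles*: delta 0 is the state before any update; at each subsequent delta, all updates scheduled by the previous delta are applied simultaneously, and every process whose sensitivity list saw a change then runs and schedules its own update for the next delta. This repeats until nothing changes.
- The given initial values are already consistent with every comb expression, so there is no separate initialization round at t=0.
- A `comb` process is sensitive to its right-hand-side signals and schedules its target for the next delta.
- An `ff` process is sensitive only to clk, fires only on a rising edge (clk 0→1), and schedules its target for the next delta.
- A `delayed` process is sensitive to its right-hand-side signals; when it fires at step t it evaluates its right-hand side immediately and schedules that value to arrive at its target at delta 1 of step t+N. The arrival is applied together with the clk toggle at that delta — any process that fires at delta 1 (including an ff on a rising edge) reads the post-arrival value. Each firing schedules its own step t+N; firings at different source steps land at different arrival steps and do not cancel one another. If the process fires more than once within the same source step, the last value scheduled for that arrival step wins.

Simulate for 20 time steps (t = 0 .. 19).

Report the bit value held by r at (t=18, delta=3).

0

[bits: q,u,r,clk,p]
t=0: Δ0=11000 Δ1=11010 Δ2=11011 Δ3=11111 Δ4=10111 | 4Δ
t=1: Δ0=10111 Δ1=10101 | 1Δ
t=2: Δ0=10101 Δ1=00111 Δ2=01011 Δ3=00011 | 3Δ
t=3: Δ0=00011 Δ1=00001 | 1Δ
t=4: Δ0=00001 Δ1=10011 Δ2=11111 Δ3=10111 | 3Δ
t=5: Δ0=10111 Δ1=10101 | 1Δ
t=6: Δ0=10101 Δ1=00111 Δ2=01011 Δ3=00011 | 3Δ
t=7: Δ0=00011 Δ1=00001 | 1Δ
t=8: Δ0=00001 Δ1=10011 Δ2=11111 Δ3=10111 | 3Δ
t=9: Δ0=10111 Δ1=10101 | 1Δ
t=10: Δ0=10101 Δ1=00111 Δ2=01011 Δ3=00011 | 3Δ
t=11: Δ0=00011 Δ1=00001 | 1Δ
t=12: Δ0=00001 Δ1=10011 Δ2=11111 Δ3=10111 | 3Δ
t=13: Δ0=10111 Δ1=10101 | 1Δ
t=14: Δ0=10101 Δ1=00111 Δ2=01011 Δ3=00011 | 3Δ
t=15: Δ0=00011 Δ1=00001 | 1Δ
t=16: Δ0=00001 Δ1=10011 Δ2=11111 Δ3=10111 | 3Δ
t=17: Δ0=10111 Δ1=10101 | 1Δ
t=18: Δ0=10101 Δ1=00111 Δ2=01011 Δ3=00011 | 3Δ
t=19: Δ0=00011 Δ1=00001 | 1Δ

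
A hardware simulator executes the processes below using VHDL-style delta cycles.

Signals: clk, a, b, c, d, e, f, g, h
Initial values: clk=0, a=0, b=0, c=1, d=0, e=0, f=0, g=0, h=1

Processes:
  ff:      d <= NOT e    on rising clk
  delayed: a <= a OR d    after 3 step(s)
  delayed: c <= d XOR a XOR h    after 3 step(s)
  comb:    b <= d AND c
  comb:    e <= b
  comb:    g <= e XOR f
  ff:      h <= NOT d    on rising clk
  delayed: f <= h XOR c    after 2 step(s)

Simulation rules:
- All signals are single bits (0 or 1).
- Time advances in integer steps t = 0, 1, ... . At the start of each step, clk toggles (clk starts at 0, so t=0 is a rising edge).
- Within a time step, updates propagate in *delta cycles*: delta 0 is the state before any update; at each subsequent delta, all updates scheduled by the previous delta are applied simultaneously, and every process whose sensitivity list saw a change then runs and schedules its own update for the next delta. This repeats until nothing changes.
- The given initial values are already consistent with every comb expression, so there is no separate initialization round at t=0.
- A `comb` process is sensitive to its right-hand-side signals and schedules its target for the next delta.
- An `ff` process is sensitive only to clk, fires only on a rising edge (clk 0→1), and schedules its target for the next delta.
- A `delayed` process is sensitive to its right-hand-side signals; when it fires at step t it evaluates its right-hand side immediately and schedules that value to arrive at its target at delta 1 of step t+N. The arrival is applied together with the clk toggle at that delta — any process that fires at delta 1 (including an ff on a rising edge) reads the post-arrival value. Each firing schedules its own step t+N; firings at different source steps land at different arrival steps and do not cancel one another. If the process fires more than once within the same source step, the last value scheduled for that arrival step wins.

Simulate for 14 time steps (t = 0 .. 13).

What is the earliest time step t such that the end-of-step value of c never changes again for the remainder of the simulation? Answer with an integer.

11

[bits: c,e,clk,f,b,a,h,d,g]
t=0: Δ0=100000100 Δ1=101000100 Δ2=101000110 Δ3=101010110 Δ4=111010110 Δ5=111010111 | 5Δ
t=1: Δ0=111010111 Δ1=110010111 | 1Δ
t=2: Δ0=110010111 Δ1=111010111 Δ2=111010001 Δ3=111000001 Δ4=101000001 Δ5=101000000 | 5Δ
t=3: Δ0=101000000 Δ1=000001000 | 1Δ
t=4: Δ0=000001000 Δ1=001101000 Δ2=001101111 | 2Δ
t=5: Δ0=001101111 Δ1=000000111 Δ2=000000110 | 2Δ
t=6: Δ0=000000110 Δ1=101101110 Δ2=101111011 Δ3=111111011 Δ4=111111010 | 4Δ
t=7: Δ0=111111010 Δ1=110111010 | 1Δ
t=8: Δ0=110111010 Δ1=011111010 Δ2=011101000 Δ3=001101000 Δ4=001101001 | 4Δ
t=9: Δ0=001101001 Δ1=000101001 | 1Δ
t=10: Δ0=000101001 Δ1=001001001 Δ2=001001110 | 2Δ
t=11: Δ0=001001110 Δ1=100001110 Δ2=100011110 Δ3=110011110 Δ4=110011111 | 4Δ
t=12: Δ0=110011111 Δ1=111111111 Δ2=111111000 Δ3=111101000 Δ4=101101000 Δ5=101101001 | 5Δ
t=13: Δ0=101101001 Δ1=100001001 Δ2=100001000 | 2Δ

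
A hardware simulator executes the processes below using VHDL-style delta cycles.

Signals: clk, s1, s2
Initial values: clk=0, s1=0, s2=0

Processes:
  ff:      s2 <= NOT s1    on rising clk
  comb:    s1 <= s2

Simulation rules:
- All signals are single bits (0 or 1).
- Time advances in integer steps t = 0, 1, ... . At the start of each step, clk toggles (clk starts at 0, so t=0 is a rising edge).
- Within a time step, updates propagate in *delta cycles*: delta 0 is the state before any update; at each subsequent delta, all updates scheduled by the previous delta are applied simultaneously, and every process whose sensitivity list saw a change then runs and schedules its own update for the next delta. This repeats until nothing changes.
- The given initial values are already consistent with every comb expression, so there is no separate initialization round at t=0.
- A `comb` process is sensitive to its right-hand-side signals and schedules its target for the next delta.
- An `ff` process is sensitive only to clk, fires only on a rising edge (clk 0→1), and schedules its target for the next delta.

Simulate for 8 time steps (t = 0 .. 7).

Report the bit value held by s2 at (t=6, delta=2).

0

t=0 Δ0: s1=0 clk=0 s2=0
  Δ1: clk:0→1
  Δ2: s2:0→1
  Δ3: s1:0→1
  (3Δ to stable)
t=1 Δ0: s1=1 clk=1 s2=1
  Δ1: clk:1→0
  (1Δ to stable)
t=2 Δ0: s1=1 clk=0 s2=1
  Δ1: clk:0→1
  Δ2: s2:1→0
  Δ3: s1:1→0
  (3Δ to stable)
t=3 Δ0: s1=0 clk=1 s2=0
  Δ1: clk:1→0
  (1Δ to stable)
t=4 Δ0: s1=0 clk=0 s2=0
  Δ1: clk:0→1
  Δ2: s2:0→1
  Δ3: s1:0→1
  (3Δ to stable)
t=5 Δ0: s1=1 clk=1 s2=1
  Δ1: clk:1→0
  (1Δ to stable)
t=6 Δ0: s1=1 clk=0 s2=1
  Δ1: clk:0→1
  Δ2: s2:1→0
  Δ3: s1:1→0
  (3Δ to stable)
t=7 Δ0: s1=0 clk=1 s2=0
  Δ1: clk:1→0
  (1Δ to stable)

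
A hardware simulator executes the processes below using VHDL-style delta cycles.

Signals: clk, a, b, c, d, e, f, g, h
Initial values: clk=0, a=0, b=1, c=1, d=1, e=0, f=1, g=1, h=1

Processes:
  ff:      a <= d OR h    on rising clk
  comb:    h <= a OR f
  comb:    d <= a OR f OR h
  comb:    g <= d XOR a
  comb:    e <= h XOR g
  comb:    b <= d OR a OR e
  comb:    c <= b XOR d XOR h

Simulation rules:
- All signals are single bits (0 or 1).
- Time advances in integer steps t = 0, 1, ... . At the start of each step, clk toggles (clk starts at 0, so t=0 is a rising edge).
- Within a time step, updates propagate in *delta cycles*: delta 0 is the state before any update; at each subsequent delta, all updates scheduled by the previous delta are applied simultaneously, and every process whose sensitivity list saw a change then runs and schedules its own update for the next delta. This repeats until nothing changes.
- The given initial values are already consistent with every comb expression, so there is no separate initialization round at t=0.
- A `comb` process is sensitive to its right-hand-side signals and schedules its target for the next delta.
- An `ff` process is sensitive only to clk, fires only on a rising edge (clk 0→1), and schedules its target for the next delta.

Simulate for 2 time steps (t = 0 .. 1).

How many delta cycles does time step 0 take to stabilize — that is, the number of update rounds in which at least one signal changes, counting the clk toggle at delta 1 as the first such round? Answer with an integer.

[bits: h,d,b,f,c,e,a,g,clk]
t=0: Δ0=111110010 Δ1=111110011 Δ2=111110111 Δ3=111110101 Δ4=111111101 | 4Δ
t=1: Δ0=111111101 Δ1=111111100 | 1Δ

4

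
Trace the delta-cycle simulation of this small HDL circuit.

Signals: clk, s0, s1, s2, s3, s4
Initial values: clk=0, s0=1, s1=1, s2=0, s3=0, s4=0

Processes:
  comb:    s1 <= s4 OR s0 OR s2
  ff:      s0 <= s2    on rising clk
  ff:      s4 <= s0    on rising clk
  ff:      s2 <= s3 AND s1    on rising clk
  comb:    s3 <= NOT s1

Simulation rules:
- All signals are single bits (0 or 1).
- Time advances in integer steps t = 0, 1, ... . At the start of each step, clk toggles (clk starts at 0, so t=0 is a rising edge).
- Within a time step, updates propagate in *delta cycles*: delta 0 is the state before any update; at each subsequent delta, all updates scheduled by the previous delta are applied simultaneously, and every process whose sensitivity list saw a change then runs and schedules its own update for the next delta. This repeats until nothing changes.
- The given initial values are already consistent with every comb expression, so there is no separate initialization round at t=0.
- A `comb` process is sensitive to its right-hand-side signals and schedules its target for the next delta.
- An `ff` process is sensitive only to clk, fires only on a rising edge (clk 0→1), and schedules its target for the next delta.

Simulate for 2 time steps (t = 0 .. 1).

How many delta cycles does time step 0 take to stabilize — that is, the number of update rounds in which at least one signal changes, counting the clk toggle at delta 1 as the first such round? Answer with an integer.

2

[bits: s1,s0,s2,clk,s4,s3]
t=0: Δ0=110000 Δ1=110100 Δ2=100110 | 2Δ
t=1: Δ0=100110 Δ1=100010 | 1Δ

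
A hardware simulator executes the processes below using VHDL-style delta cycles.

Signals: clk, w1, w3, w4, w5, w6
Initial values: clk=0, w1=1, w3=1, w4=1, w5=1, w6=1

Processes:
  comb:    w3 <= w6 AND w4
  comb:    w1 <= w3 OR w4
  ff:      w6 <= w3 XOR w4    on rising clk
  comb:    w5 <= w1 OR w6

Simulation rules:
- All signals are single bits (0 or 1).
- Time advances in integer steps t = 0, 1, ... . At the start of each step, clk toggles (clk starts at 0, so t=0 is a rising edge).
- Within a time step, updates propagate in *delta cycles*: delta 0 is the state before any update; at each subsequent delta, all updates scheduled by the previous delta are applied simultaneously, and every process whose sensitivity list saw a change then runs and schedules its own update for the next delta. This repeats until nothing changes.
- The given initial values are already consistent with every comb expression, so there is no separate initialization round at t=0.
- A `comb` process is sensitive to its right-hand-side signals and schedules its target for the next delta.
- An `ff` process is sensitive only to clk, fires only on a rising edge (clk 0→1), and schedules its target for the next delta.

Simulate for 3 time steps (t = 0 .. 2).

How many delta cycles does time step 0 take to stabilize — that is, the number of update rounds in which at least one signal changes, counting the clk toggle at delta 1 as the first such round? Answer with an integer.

[bits: w6,w3,w4,w1,clk,w5]
t=0: Δ0=111101 Δ1=111111 Δ2=011111 Δ3=001111 | 3Δ
t=1: Δ0=001111 Δ1=001101 | 1Δ
t=2: Δ0=001101 Δ1=001111 Δ2=101111 Δ3=111111 | 3Δ

3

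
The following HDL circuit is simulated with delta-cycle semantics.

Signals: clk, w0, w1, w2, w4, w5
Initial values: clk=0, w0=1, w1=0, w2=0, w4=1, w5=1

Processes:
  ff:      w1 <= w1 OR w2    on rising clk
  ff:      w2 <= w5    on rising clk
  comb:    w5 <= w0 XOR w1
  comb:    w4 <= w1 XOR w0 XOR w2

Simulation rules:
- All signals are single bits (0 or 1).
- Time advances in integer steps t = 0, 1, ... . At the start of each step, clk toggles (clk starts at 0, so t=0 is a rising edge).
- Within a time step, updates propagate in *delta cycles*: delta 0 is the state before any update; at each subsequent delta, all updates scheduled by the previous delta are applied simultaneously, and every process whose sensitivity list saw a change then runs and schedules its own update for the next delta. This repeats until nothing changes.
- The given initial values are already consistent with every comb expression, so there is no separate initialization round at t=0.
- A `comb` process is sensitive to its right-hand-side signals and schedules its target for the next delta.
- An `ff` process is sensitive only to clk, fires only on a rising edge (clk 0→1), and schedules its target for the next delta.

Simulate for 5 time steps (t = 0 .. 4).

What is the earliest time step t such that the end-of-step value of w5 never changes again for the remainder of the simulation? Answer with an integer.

2

[bits: w1,clk,w5,w2,w4,w0]
t=0: Δ0=001011 Δ1=011011 Δ2=011111 Δ3=011101 | 3Δ
t=1: Δ0=011101 Δ1=001101 | 1Δ
t=2: Δ0=001101 Δ1=011101 Δ2=111101 Δ3=110111 | 3Δ
t=3: Δ0=110111 Δ1=100111 | 1Δ
t=4: Δ0=100111 Δ1=110111 Δ2=110011 Δ3=110001 | 3Δ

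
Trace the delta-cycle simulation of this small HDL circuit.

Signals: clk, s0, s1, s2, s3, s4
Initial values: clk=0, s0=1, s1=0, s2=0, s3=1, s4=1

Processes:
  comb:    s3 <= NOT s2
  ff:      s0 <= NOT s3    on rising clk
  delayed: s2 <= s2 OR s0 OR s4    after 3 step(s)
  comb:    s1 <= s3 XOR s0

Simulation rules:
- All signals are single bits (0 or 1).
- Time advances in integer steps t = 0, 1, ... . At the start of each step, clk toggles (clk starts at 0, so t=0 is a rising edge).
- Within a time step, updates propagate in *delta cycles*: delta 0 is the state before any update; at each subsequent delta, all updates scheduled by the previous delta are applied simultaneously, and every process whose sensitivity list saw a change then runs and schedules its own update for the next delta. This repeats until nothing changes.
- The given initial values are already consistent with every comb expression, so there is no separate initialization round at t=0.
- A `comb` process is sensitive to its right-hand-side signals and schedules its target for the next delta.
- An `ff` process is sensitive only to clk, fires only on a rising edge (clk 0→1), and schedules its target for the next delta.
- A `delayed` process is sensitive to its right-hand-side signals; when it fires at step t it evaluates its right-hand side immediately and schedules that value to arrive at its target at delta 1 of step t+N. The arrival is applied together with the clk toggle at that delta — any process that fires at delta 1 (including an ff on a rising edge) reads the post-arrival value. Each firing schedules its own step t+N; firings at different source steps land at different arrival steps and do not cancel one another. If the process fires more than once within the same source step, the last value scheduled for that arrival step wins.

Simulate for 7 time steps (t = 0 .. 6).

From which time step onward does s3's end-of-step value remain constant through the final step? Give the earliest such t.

t=0 Δ0: s2=0 s1=0 s4=1 s0=1 clk=0 s3=1
  Δ1: clk:0→1
  Δ2: s0:1→0
  Δ3: s1:0→1
  (3Δ to stable)
t=1 Δ0: s2=0 s1=1 s4=1 s0=0 clk=1 s3=1
  Δ1: clk:1→0
  (1Δ to stable)
t=2 Δ0: s2=0 s1=1 s4=1 s0=0 clk=0 s3=1
  Δ1: clk:0→1
  (1Δ to stable)
t=3 Δ0: s2=0 s1=1 s4=1 s0=0 clk=1 s3=1
  Δ1: s2:0→1, clk:1→0
  Δ2: s3:1→0
  Δ3: s1:1→0
  (3Δ to stable)
t=4 Δ0: s2=1 s1=0 s4=1 s0=0 clk=0 s3=0
  Δ1: clk:0→1
  Δ2: s0:0→1
  Δ3: s1:0→1
  (3Δ to stable)
t=5 Δ0: s2=1 s1=1 s4=1 s0=1 clk=1 s3=0
  Δ1: clk:1→0
  (1Δ to stable)
t=6 Δ0: s2=1 s1=1 s4=1 s0=1 clk=0 s3=0
  Δ1: clk:0→1
  (1Δ to stable)

3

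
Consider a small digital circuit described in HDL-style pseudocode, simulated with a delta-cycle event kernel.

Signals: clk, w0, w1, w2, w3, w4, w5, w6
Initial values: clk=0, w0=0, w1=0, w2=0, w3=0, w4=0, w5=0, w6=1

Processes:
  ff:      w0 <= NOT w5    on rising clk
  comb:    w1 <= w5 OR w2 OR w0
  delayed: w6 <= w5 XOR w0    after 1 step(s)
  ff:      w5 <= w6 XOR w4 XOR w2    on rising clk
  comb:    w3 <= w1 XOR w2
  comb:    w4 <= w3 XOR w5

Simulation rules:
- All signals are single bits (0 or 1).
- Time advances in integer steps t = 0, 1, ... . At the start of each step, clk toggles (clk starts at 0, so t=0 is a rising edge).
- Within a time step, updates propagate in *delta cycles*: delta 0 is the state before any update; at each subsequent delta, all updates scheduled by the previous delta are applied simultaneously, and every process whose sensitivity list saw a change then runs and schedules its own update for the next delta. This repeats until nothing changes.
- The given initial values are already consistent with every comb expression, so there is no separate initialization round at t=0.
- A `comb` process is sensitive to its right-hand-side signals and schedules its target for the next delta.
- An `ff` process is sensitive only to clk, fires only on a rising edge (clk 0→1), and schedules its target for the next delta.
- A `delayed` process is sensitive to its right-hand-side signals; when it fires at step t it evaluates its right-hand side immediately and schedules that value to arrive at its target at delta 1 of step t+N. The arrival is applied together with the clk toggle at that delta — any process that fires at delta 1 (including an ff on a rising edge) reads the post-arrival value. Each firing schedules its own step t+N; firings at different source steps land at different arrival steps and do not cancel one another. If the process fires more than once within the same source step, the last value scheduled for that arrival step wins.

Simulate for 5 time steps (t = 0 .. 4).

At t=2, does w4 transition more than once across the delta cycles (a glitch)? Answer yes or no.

yes

t=0 Δ0: w5=0 w2=0 w3=0 w1=0 w4=0 w0=0 w6=1 clk=0
  Δ1: clk:0→1
  Δ2: w5:0→1, w0:0→1
  Δ3: w1:0→1, w4:0→1
  Δ4: w3:0→1
  Δ5: w4:1→0
  (5Δ to stable)
t=1 Δ0: w5=1 w2=0 w3=1 w1=1 w4=0 w0=1 w6=1 clk=1
  Δ1: w6:1→0, clk:1→0
  (1Δ to stable)
t=2 Δ0: w5=1 w2=0 w3=1 w1=1 w4=0 w0=1 w6=0 clk=0
  Δ1: clk:0→1
  Δ2: w5:1→0, w0:1→0
  Δ3: w1:1→0, w4:0→1
  Δ4: w3:1→0
  Δ5: w4:1→0
  (5Δ to stable)
t=3 Δ0: w5=0 w2=0 w3=0 w1=0 w4=0 w0=0 w6=0 clk=1
  Δ1: clk:1→0
  (1Δ to stable)
t=4 Δ0: w5=0 w2=0 w3=0 w1=0 w4=0 w0=0 w6=0 clk=0
  Δ1: clk:0→1
  Δ2: w0:0→1
  Δ3: w1:0→1
  Δ4: w3:0→1
  Δ5: w4:0→1
  (5Δ to stable)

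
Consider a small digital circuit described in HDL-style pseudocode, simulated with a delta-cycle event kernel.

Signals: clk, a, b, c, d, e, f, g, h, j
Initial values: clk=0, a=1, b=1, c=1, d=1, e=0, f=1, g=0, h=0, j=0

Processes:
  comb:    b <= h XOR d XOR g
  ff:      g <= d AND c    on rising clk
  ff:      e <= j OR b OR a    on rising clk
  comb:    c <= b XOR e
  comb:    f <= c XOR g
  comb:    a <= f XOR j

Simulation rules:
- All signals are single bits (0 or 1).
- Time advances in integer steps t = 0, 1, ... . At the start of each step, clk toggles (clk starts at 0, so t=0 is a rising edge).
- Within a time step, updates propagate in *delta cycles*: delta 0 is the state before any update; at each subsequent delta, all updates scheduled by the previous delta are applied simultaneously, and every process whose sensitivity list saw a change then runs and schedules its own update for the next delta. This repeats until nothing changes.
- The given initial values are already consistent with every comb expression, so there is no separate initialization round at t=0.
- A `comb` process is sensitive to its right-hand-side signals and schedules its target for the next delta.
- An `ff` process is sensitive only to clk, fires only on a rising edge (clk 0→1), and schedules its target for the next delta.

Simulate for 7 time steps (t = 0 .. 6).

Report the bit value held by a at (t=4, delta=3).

1

t0.Δ0 g=0 h=0 d=1 j=0 f=1 a=1 clk=0 e=0 c=1 b=1
t0.Δ1 g=0 h=0 d=1 j=0 f=1 a=1 clk=1 e=0 c=1 b=1
t0.Δ2 g=1 h=0 d=1 j=0 f=1 a=1 clk=1 e=1 c=1 b=1
t0.Δ3 g=1 h=0 d=1 j=0 f=0 a=1 clk=1 e=1 c=0 b=0
t0.Δ4 g=1 h=0 d=1 j=0 f=1 a=0 clk=1 e=1 c=1 b=0
t0.Δ5 g=1 h=0 d=1 j=0 f=0 a=1 clk=1 e=1 c=1 b=0
t0.Δ6 g=1 h=0 d=1 j=0 f=0 a=0 clk=1 e=1 c=1 b=0
t1.Δ0 g=1 h=0 d=1 j=0 f=0 a=0 clk=1 e=1 c=1 b=0
t1.Δ1 g=1 h=0 d=1 j=0 f=0 a=0 clk=0 e=1 c=1 b=0
t2.Δ0 g=1 h=0 d=1 j=0 f=0 a=0 clk=0 e=1 c=1 b=0
t2.Δ1 g=1 h=0 d=1 j=0 f=0 a=0 clk=1 e=1 c=1 b=0
t2.Δ2 g=1 h=0 d=1 j=0 f=0 a=0 clk=1 e=0 c=1 b=0
t2.Δ3 g=1 h=0 d=1 j=0 f=0 a=0 clk=1 e=0 c=0 b=0
t2.Δ4 g=1 h=0 d=1 j=0 f=1 a=0 clk=1 e=0 c=0 b=0
t2.Δ5 g=1 h=0 d=1 j=0 f=1 a=1 clk=1 e=0 c=0 b=0
t3.Δ0 g=1 h=0 d=1 j=0 f=1 a=1 clk=1 e=0 c=0 b=0
t3.Δ1 g=1 h=0 d=1 j=0 f=1 a=1 clk=0 e=0 c=0 b=0
t4.Δ0 g=1 h=0 d=1 j=0 f=1 a=1 clk=0 e=0 c=0 b=0
t4.Δ1 g=1 h=0 d=1 j=0 f=1 a=1 clk=1 e=0 c=0 b=0
t4.Δ2 g=0 h=0 d=1 j=0 f=1 a=1 clk=1 e=1 c=0 b=0
t4.Δ3 g=0 h=0 d=1 j=0 f=0 a=1 clk=1 e=1 c=1 b=1
t4.Δ4 g=0 h=0 d=1 j=0 f=1 a=0 clk=1 e=1 c=0 b=1
t4.Δ5 g=0 h=0 d=1 j=0 f=0 a=1 clk=1 e=1 c=0 b=1
t4.Δ6 g=0 h=0 d=1 j=0 f=0 a=0 clk=1 e=1 c=0 b=1
t5.Δ0 g=0 h=0 d=1 j=0 f=0 a=0 clk=1 e=1 c=0 b=1
t5.Δ1 g=0 h=0 d=1 j=0 f=0 a=0 clk=0 e=1 c=0 b=1
t6.Δ0 g=0 h=0 d=1 j=0 f=0 a=0 clk=0 e=1 c=0 b=1
t6.Δ1 g=0 h=0 d=1 j=0 f=0 a=0 clk=1 e=1 c=0 b=1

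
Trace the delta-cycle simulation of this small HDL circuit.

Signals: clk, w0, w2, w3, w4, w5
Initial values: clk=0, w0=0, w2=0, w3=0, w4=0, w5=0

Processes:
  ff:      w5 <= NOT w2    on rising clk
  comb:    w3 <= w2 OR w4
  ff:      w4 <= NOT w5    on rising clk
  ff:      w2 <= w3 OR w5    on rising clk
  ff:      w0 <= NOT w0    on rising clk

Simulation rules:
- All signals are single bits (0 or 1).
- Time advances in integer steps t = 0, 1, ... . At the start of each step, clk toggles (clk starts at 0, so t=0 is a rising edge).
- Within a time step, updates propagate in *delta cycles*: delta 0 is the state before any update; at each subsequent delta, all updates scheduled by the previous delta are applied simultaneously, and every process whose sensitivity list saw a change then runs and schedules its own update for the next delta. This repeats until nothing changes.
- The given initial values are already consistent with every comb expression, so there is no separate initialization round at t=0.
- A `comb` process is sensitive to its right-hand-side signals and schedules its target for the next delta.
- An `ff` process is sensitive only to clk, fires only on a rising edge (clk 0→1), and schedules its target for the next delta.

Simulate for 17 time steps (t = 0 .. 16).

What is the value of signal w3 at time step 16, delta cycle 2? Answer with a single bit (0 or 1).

1

t0.Δ0 clk=0 w0=0 w5=0 w4=0 w2=0 w3=0
t0.Δ1 clk=1 w0=0 w5=0 w4=0 w2=0 w3=0
t0.Δ2 clk=1 w0=1 w5=1 w4=1 w2=0 w3=0
t0.Δ3 clk=1 w0=1 w5=1 w4=1 w2=0 w3=1
t1.Δ0 clk=1 w0=1 w5=1 w4=1 w2=0 w3=1
t1.Δ1 clk=0 w0=1 w5=1 w4=1 w2=0 w3=1
t2.Δ0 clk=0 w0=1 w5=1 w4=1 w2=0 w3=1
t2.Δ1 clk=1 w0=1 w5=1 w4=1 w2=0 w3=1
t2.Δ2 clk=1 w0=0 w5=1 w4=0 w2=1 w3=1
t3.Δ0 clk=1 w0=0 w5=1 w4=0 w2=1 w3=1
t3.Δ1 clk=0 w0=0 w5=1 w4=0 w2=1 w3=1
t4.Δ0 clk=0 w0=0 w5=1 w4=0 w2=1 w3=1
t4.Δ1 clk=1 w0=0 w5=1 w4=0 w2=1 w3=1
t4.Δ2 clk=1 w0=1 w5=0 w4=0 w2=1 w3=1
t5.Δ0 clk=1 w0=1 w5=0 w4=0 w2=1 w3=1
t5.Δ1 clk=0 w0=1 w5=0 w4=0 w2=1 w3=1
t6.Δ0 clk=0 w0=1 w5=0 w4=0 w2=1 w3=1
t6.Δ1 clk=1 w0=1 w5=0 w4=0 w2=1 w3=1
t6.Δ2 clk=1 w0=0 w5=0 w4=1 w2=1 w3=1
t7.Δ0 clk=1 w0=0 w5=0 w4=1 w2=1 w3=1
t7.Δ1 clk=0 w0=0 w5=0 w4=1 w2=1 w3=1
t8.Δ0 clk=0 w0=0 w5=0 w4=1 w2=1 w3=1
t8.Δ1 clk=1 w0=0 w5=0 w4=1 w2=1 w3=1
t8.Δ2 clk=1 w0=1 w5=0 w4=1 w2=1 w3=1
t9.Δ0 clk=1 w0=1 w5=0 w4=1 w2=1 w3=1
t9.Δ1 clk=0 w0=1 w5=0 w4=1 w2=1 w3=1
t10.Δ0 clk=0 w0=1 w5=0 w4=1 w2=1 w3=1
t10.Δ1 clk=1 w0=1 w5=0 w4=1 w2=1 w3=1
t10.Δ2 clk=1 w0=0 w5=0 w4=1 w2=1 w3=1
t11.Δ0 clk=1 w0=0 w5=0 w4=1 w2=1 w3=1
t11.Δ1 clk=0 w0=0 w5=0 w4=1 w2=1 w3=1
t12.Δ0 clk=0 w0=0 w5=0 w4=1 w2=1 w3=1
t12.Δ1 clk=1 w0=0 w5=0 w4=1 w2=1 w3=1
t12.Δ2 clk=1 w0=1 w5=0 w4=1 w2=1 w3=1
t13.Δ0 clk=1 w0=1 w5=0 w4=1 w2=1 w3=1
t13.Δ1 clk=0 w0=1 w5=0 w4=1 w2=1 w3=1
t14.Δ0 clk=0 w0=1 w5=0 w4=1 w2=1 w3=1
t14.Δ1 clk=1 w0=1 w5=0 w4=1 w2=1 w3=1
t14.Δ2 clk=1 w0=0 w5=0 w4=1 w2=1 w3=1
t15.Δ0 clk=1 w0=0 w5=0 w4=1 w2=1 w3=1
t15.Δ1 clk=0 w0=0 w5=0 w4=1 w2=1 w3=1
t16.Δ0 clk=0 w0=0 w5=0 w4=1 w2=1 w3=1
t16.Δ1 clk=1 w0=0 w5=0 w4=1 w2=1 w3=1
t16.Δ2 clk=1 w0=1 w5=0 w4=1 w2=1 w3=1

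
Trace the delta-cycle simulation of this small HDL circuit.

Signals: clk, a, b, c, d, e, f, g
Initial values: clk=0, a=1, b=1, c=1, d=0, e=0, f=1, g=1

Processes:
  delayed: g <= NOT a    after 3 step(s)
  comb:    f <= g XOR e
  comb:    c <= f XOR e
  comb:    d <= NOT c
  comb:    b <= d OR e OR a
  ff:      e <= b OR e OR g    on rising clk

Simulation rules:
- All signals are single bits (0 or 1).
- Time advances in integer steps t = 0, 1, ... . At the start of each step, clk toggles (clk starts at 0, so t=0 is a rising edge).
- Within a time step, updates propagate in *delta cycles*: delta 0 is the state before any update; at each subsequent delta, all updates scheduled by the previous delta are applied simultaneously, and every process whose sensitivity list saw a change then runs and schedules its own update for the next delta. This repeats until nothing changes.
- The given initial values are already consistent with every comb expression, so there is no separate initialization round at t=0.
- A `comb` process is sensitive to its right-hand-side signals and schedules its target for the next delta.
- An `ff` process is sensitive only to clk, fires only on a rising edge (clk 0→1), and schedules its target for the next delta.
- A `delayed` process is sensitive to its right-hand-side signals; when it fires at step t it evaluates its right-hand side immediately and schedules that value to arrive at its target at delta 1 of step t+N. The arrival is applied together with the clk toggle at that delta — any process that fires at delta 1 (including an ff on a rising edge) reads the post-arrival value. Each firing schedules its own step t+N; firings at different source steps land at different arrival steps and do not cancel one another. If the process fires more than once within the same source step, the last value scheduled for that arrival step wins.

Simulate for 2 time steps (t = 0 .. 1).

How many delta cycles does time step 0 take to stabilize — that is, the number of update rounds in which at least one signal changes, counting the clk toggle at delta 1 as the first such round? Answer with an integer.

5

t=0 Δ0: a=1 d=0 e=0 f=1 g=1 c=1 b=1 clk=0
  Δ1: clk:0→1
  Δ2: e:0→1
  Δ3: f:1→0, c:1→0
  Δ4: d:0→1, c:0→1
  Δ5: d:1→0
  (5Δ to stable)
t=1 Δ0: a=1 d=0 e=1 f=0 g=1 c=1 b=1 clk=1
  Δ1: clk:1→0
  (1Δ to stable)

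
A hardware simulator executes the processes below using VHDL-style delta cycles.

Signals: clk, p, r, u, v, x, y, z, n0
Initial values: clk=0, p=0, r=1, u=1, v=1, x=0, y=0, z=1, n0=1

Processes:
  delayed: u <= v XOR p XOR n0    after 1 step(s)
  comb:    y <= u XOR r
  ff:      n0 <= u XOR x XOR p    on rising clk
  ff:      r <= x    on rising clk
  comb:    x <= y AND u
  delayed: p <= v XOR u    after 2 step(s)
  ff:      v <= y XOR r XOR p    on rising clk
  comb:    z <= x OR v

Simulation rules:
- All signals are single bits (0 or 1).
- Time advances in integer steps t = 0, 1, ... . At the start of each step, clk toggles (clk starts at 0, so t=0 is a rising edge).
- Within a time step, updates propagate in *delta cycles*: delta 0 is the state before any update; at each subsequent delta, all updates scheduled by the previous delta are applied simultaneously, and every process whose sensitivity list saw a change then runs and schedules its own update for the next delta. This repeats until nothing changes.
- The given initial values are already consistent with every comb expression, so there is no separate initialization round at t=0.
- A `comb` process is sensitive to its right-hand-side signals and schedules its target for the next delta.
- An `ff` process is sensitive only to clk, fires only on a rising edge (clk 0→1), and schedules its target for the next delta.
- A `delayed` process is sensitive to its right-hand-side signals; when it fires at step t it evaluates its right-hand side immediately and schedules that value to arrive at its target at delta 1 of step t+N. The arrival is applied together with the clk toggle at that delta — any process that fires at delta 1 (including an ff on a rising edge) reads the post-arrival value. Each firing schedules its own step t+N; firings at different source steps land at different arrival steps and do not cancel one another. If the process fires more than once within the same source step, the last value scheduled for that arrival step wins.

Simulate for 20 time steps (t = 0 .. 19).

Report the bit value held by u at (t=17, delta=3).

1

t0.Δ0 y=0 n0=1 r=1 z=1 x=0 v=1 clk=0 u=1 p=0
t0.Δ1 y=0 n0=1 r=1 z=1 x=0 v=1 clk=1 u=1 p=0
t0.Δ2 y=0 n0=1 r=0 z=1 x=0 v=1 clk=1 u=1 p=0
t0.Δ3 y=1 n0=1 r=0 z=1 x=0 v=1 clk=1 u=1 p=0
t0.Δ4 y=1 n0=1 r=0 z=1 x=1 v=1 clk=1 u=1 p=0
t1.Δ0 y=1 n0=1 r=0 z=1 x=1 v=1 clk=1 u=1 p=0
t1.Δ1 y=1 n0=1 r=0 z=1 x=1 v=1 clk=0 u=1 p=0
t2.Δ0 y=1 n0=1 r=0 z=1 x=1 v=1 clk=0 u=1 p=0
t2.Δ1 y=1 n0=1 r=0 z=1 x=1 v=1 clk=1 u=1 p=0
t2.Δ2 y=1 n0=0 r=1 z=1 x=1 v=1 clk=1 u=1 p=0
t2.Δ3 y=0 n0=0 r=1 z=1 x=1 v=1 clk=1 u=1 p=0
t2.Δ4 y=0 n0=0 r=1 z=1 x=0 v=1 clk=1 u=1 p=0
t3.Δ0 y=0 n0=0 r=1 z=1 x=0 v=1 clk=1 u=1 p=0
t3.Δ1 y=0 n0=0 r=1 z=1 x=0 v=1 clk=0 u=1 p=0
t4.Δ0 y=0 n0=0 r=1 z=1 x=0 v=1 clk=0 u=1 p=0
t4.Δ1 y=0 n0=0 r=1 z=1 x=0 v=1 clk=1 u=1 p=0
t4.Δ2 y=0 n0=1 r=0 z=1 x=0 v=1 clk=1 u=1 p=0
t4.Δ3 y=1 n0=1 r=0 z=1 x=0 v=1 clk=1 u=1 p=0
t4.Δ4 y=1 n0=1 r=0 z=1 x=1 v=1 clk=1 u=1 p=0
t5.Δ0 y=1 n0=1 r=0 z=1 x=1 v=1 clk=1 u=1 p=0
t5.Δ1 y=1 n0=1 r=0 z=1 x=1 v=1 clk=0 u=0 p=0
t5.Δ2 y=0 n0=1 r=0 z=1 x=0 v=1 clk=0 u=0 p=0
t6.Δ0 y=0 n0=1 r=0 z=1 x=0 v=1 clk=0 u=0 p=0
t6.Δ1 y=0 n0=1 r=0 z=1 x=0 v=1 clk=1 u=0 p=0
t6.Δ2 y=0 n0=0 r=0 z=1 x=0 v=0 clk=1 u=0 p=0
t6.Δ3 y=0 n0=0 r=0 z=0 x=0 v=0 clk=1 u=0 p=0
t7.Δ0 y=0 n0=0 r=0 z=0 x=0 v=0 clk=1 u=0 p=0
t7.Δ1 y=0 n0=0 r=0 z=0 x=0 v=0 clk=0 u=0 p=1
t8.Δ0 y=0 n0=0 r=0 z=0 x=0 v=0 clk=0 u=0 p=1
t8.Δ1 y=0 n0=0 r=0 z=0 x=0 v=0 clk=1 u=1 p=0
t8.Δ2 y=1 n0=1 r=0 z=0 x=0 v=0 clk=1 u=1 p=0
t8.Δ3 y=1 n0=1 r=0 z=0 x=1 v=0 clk=1 u=1 p=0
t8.Δ4 y=1 n0=1 r=0 z=1 x=1 v=0 clk=1 u=1 p=0
t9.Δ0 y=1 n0=1 r=0 z=1 x=1 v=0 clk=1 u=1 p=0
t9.Δ1 y=1 n0=1 r=0 z=1 x=1 v=0 clk=0 u=1 p=0
t10.Δ0 y=1 n0=1 r=0 z=1 x=1 v=0 clk=0 u=1 p=0
t10.Δ1 y=1 n0=1 r=0 z=1 x=1 v=0 clk=1 u=1 p=1
t10.Δ2 y=1 n0=1 r=1 z=1 x=1 v=0 clk=1 u=1 p=1
t10.Δ3 y=0 n0=1 r=1 z=1 x=1 v=0 clk=1 u=1 p=1
t10.Δ4 y=0 n0=1 r=1 z=1 x=0 v=0 clk=1 u=1 p=1
t10.Δ5 y=0 n0=1 r=1 z=0 x=0 v=0 clk=1 u=1 p=1
t11.Δ0 y=0 n0=1 r=1 z=0 x=0 v=0 clk=1 u=1 p=1
t11.Δ1 y=0 n0=1 r=1 z=0 x=0 v=0 clk=0 u=0 p=1
t11.Δ2 y=1 n0=1 r=1 z=0 x=0 v=0 clk=0 u=0 p=1
t12.Δ0 y=1 n0=1 r=1 z=0 x=0 v=0 clk=0 u=0 p=1
t12.Δ1 y=1 n0=1 r=1 z=0 x=0 v=0 clk=1 u=0 p=1
t12.Δ2 y=1 n0=1 r=0 z=0 x=0 v=1 clk=1 u=0 p=1
t12.Δ3 y=0 n0=1 r=0 z=1 x=0 v=1 clk=1 u=0 p=1
t13.Δ0 y=0 n0=1 r=0 z=1 x=0 v=1 clk=1 u=0 p=1
t13.Δ1 y=0 n0=1 r=0 z=1 x=0 v=1 clk=0 u=1 p=0
t13.Δ2 y=1 n0=1 r=0 z=1 x=0 v=1 clk=0 u=1 p=0
t13.Δ3 y=1 n0=1 r=0 z=1 x=1 v=1 clk=0 u=1 p=0
t14.Δ0 y=1 n0=1 r=0 z=1 x=1 v=1 clk=0 u=1 p=0
t14.Δ1 y=1 n0=1 r=0 z=1 x=1 v=1 clk=1 u=0 p=1
t14.Δ2 y=0 n0=0 r=1 z=1 x=0 v=0 clk=1 u=0 p=1
t14.Δ3 y=1 n0=0 r=1 z=0 x=0 v=0 clk=1 u=0 p=1
t15.Δ0 y=1 n0=0 r=1 z=0 x=0 v=0 clk=1 u=0 p=1
t15.Δ1 y=1 n0=0 r=1 z=0 x=0 v=0 clk=0 u=1 p=0
t15.Δ2 y=0 n0=0 r=1 z=0 x=1 v=0 clk=0 u=1 p=0
t15.Δ3 y=0 n0=0 r=1 z=1 x=0 v=0 clk=0 u=1 p=0
t15.Δ4 y=0 n0=0 r=1 z=0 x=0 v=0 clk=0 u=1 p=0
t16.Δ0 y=0 n0=0 r=1 z=0 x=0 v=0 clk=0 u=1 p=0
t16.Δ1 y=0 n0=0 r=1 z=0 x=0 v=0 clk=1 u=0 p=0
t16.Δ2 y=1 n0=0 r=0 z=0 x=0 v=1 clk=1 u=0 p=0
t16.Δ3 y=0 n0=0 r=0 z=1 x=0 v=1 clk=1 u=0 p=0
t17.Δ0 y=0 n0=0 r=0 z=1 x=0 v=1 clk=1 u=0 p=0
t17.Δ1 y=0 n0=0 r=0 z=1 x=0 v=1 clk=0 u=1 p=1
t17.Δ2 y=1 n0=0 r=0 z=1 x=0 v=1 clk=0 u=1 p=1
t17.Δ3 y=1 n0=0 r=0 z=1 x=1 v=1 clk=0 u=1 p=1
t18.Δ0 y=1 n0=0 r=0 z=1 x=1 v=1 clk=0 u=1 p=1
t18.Δ1 y=1 n0=0 r=0 z=1 x=1 v=1 clk=1 u=0 p=1
t18.Δ2 y=0 n0=0 r=1 z=1 x=0 v=0 clk=1 u=0 p=1
t18.Δ3 y=1 n0=0 r=1 z=0 x=0 v=0 clk=1 u=0 p=1
t19.Δ0 y=1 n0=0 r=1 z=0 x=0 v=0 clk=1 u=0 p=1
t19.Δ1 y=1 n0=0 r=1 z=0 x=0 v=0 clk=0 u=1 p=0
t19.Δ2 y=0 n0=0 r=1 z=0 x=1 v=0 clk=0 u=1 p=0
t19.Δ3 y=0 n0=0 r=1 z=1 x=0 v=0 clk=0 u=1 p=0
t19.Δ4 y=0 n0=0 r=1 z=0 x=0 v=0 clk=0 u=1 p=0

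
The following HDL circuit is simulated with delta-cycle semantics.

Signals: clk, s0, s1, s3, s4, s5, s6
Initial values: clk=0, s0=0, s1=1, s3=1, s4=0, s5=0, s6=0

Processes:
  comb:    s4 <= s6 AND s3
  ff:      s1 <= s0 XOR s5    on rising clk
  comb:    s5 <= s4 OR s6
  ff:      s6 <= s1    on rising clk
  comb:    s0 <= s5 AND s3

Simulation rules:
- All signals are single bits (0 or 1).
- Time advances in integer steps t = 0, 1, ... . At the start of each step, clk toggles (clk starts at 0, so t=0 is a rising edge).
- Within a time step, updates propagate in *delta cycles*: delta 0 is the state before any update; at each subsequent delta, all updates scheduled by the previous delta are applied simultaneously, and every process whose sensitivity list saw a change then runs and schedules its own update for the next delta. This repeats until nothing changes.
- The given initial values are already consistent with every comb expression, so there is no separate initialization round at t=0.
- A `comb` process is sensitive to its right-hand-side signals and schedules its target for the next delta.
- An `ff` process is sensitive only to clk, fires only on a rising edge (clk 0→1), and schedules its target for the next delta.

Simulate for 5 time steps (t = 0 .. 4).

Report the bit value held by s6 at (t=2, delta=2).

t0.Δ0 s5=0 s0=0 s6=0 s1=1 s3=1 clk=0 s4=0
t0.Δ1 s5=0 s0=0 s6=0 s1=1 s3=1 clk=1 s4=0
t0.Δ2 s5=0 s0=0 s6=1 s1=0 s3=1 clk=1 s4=0
t0.Δ3 s5=1 s0=0 s6=1 s1=0 s3=1 clk=1 s4=1
t0.Δ4 s5=1 s0=1 s6=1 s1=0 s3=1 clk=1 s4=1
t1.Δ0 s5=1 s0=1 s6=1 s1=0 s3=1 clk=1 s4=1
t1.Δ1 s5=1 s0=1 s6=1 s1=0 s3=1 clk=0 s4=1
t2.Δ0 s5=1 s0=1 s6=1 s1=0 s3=1 clk=0 s4=1
t2.Δ1 s5=1 s0=1 s6=1 s1=0 s3=1 clk=1 s4=1
t2.Δ2 s5=1 s0=1 s6=0 s1=0 s3=1 clk=1 s4=1
t2.Δ3 s5=1 s0=1 s6=0 s1=0 s3=1 clk=1 s4=0
t2.Δ4 s5=0 s0=1 s6=0 s1=0 s3=1 clk=1 s4=0
t2.Δ5 s5=0 s0=0 s6=0 s1=0 s3=1 clk=1 s4=0
t3.Δ0 s5=0 s0=0 s6=0 s1=0 s3=1 clk=1 s4=0
t3.Δ1 s5=0 s0=0 s6=0 s1=0 s3=1 clk=0 s4=0
t4.Δ0 s5=0 s0=0 s6=0 s1=0 s3=1 clk=0 s4=0
t4.Δ1 s5=0 s0=0 s6=0 s1=0 s3=1 clk=1 s4=0

0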